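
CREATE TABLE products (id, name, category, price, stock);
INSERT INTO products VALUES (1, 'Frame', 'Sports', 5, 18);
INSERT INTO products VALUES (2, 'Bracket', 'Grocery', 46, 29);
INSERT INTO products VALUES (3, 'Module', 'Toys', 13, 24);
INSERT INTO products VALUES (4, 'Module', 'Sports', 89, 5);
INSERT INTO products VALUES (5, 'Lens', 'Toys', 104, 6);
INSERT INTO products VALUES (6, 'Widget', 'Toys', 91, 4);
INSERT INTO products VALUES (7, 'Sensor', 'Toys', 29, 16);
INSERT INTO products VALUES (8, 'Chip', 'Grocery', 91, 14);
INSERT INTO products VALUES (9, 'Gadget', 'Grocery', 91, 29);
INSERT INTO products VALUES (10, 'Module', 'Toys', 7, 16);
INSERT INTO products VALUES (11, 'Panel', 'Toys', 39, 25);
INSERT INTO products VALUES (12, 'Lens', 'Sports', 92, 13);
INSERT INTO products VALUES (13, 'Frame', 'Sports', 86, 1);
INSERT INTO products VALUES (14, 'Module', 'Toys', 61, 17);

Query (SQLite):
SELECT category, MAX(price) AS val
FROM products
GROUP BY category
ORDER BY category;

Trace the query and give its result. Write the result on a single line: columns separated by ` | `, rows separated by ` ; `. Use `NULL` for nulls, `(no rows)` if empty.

Grocery | 91 ; Sports | 92 ; Toys | 104

Partition products by category; compute MAX(price) within each group.
  Grocery: ids {2, 8, 9} → MAX(price)=91
  Sports: ids {1, 4, 12, 13} → MAX(price)=92
  Toys: ids {3, 5, 6, 7, 10, 11, 14} → MAX(price)=104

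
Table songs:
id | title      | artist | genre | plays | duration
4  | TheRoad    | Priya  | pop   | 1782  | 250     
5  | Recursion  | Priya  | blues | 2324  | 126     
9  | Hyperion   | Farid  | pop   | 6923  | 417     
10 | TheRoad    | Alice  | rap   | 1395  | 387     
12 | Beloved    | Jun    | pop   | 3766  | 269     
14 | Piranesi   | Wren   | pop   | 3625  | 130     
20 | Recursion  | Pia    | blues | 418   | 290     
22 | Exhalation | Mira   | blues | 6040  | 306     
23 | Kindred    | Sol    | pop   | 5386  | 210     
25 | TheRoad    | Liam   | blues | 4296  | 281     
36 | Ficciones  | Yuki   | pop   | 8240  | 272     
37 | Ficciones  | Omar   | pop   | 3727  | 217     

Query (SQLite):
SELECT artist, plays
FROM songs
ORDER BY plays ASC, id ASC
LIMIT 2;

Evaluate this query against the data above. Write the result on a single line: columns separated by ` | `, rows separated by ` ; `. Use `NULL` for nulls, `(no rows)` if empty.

Pia | 418 ; Alice | 1395

Sort by plays asc, tiebreak id asc: (418, id=20), (1395, id=10), (1782, id=4), (2324, id=5), (3625, id=14) …. Take first 2.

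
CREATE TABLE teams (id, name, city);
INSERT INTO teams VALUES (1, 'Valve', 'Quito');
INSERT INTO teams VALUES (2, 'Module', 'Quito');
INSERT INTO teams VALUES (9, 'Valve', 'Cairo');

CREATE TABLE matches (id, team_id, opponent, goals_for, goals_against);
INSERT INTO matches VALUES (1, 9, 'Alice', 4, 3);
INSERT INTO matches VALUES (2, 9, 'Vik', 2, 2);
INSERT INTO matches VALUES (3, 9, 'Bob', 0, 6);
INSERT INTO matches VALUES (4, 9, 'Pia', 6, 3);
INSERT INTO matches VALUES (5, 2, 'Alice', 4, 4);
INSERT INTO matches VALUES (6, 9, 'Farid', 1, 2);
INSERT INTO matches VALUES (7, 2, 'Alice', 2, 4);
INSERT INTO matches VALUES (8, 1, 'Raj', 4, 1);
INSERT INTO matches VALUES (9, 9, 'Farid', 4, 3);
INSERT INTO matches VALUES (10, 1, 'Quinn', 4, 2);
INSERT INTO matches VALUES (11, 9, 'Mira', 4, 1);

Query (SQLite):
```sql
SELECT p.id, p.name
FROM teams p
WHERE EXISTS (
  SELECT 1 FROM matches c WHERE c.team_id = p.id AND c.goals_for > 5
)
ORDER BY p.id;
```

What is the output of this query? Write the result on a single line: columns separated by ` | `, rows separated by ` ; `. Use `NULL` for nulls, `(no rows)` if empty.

For each teams row, check whether any matches with matching team_id has goals_for > 5.
Keep rows where that is true.

9 | Valve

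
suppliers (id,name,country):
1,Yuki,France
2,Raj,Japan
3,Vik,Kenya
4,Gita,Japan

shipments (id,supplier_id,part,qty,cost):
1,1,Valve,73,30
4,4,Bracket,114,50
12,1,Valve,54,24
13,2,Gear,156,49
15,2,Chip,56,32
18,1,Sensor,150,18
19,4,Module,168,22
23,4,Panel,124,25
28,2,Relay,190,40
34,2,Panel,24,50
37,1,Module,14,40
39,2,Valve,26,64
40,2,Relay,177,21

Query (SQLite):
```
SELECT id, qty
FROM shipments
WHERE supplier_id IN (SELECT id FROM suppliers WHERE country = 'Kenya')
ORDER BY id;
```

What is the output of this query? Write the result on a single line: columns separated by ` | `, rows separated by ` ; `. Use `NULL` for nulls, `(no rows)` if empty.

(no rows)

Inner query: suppliers.id where country = 'Kenya'.
Outer: keep shipments rows whose supplier_id is in that set.
Inner query → {3}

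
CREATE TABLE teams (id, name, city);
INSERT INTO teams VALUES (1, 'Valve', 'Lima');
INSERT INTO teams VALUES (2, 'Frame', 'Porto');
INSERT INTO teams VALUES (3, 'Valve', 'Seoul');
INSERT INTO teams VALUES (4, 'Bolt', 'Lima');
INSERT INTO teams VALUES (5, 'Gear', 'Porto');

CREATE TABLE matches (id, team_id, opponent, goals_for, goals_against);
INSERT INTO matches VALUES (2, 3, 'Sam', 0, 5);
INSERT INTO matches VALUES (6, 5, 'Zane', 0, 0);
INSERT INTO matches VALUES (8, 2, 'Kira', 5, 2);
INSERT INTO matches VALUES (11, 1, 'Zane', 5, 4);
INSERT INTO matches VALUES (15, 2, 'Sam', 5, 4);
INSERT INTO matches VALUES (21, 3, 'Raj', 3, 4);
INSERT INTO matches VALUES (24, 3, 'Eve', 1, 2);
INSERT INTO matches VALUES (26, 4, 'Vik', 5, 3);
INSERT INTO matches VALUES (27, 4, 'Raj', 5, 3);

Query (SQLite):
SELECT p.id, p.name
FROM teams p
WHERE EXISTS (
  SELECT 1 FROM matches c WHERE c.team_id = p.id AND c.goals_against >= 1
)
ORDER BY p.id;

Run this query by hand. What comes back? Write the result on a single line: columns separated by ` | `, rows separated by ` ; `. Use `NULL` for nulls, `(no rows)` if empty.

For each teams row, check whether any matches with matching team_id has goals_against >= 1.
Keep rows where that is true.

1 | Valve ; 2 | Frame ; 3 | Valve ; 4 | Bolt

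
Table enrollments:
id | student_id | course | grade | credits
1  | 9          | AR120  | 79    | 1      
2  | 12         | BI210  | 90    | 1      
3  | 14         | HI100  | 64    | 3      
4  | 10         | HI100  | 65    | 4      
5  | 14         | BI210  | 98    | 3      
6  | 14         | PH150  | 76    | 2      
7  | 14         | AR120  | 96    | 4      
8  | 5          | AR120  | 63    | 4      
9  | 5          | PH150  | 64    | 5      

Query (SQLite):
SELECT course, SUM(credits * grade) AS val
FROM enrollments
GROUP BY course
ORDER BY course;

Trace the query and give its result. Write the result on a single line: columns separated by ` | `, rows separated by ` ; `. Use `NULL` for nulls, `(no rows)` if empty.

For each row compute credits * grade.
Group by course; take SUM of the expression per group.
  AR120: ids {1, 7, 8} → SUM(credits * grade)=715
  BI210: ids {2, 5} → SUM(credits * grade)=384
  HI100: ids {3, 4} → SUM(credits * grade)=452
  PH150: ids {6, 9} → SUM(credits * grade)=472

AR120 | 715 ; BI210 | 384 ; HI100 | 452 ; PH150 | 472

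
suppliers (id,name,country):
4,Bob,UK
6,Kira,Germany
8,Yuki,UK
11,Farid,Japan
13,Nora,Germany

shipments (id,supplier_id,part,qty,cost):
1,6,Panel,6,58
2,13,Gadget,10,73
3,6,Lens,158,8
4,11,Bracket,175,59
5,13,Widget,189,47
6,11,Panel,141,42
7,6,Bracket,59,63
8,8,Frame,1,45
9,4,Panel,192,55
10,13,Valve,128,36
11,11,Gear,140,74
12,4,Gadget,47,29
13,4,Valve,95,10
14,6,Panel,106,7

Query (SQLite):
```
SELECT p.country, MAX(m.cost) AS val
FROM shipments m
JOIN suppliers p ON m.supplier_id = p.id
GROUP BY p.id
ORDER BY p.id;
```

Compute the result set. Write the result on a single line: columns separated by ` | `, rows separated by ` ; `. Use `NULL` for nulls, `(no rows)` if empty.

Join each shipments row to its suppliers via supplier_id.
Group joined rows by suppliers.id; compute MAX(m.cost) per group.
  4: ids {9, 12, 13} → MAX(m.cost)=55
  6: ids {1, 3, 7, 14} → MAX(m.cost)=63
  8: ids {8} → MAX(m.cost)=45
  11: ids {4, 6, 11} → MAX(m.cost)=74
  13: ids {2, 5, 10} → MAX(m.cost)=73

UK | 55 ; Germany | 63 ; UK | 45 ; Japan | 74 ; Germany | 73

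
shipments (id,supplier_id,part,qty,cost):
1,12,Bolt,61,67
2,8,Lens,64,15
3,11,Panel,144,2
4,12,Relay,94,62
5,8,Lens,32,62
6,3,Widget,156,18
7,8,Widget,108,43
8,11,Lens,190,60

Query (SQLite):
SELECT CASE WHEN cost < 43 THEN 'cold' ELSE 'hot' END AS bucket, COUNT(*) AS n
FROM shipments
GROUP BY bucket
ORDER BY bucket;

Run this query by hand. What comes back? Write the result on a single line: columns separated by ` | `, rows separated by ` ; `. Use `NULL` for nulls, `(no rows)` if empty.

cold | 3 ; hot | 5

Bucket rows by cost < 43 → 'cold' else 'hot'; count each bucket.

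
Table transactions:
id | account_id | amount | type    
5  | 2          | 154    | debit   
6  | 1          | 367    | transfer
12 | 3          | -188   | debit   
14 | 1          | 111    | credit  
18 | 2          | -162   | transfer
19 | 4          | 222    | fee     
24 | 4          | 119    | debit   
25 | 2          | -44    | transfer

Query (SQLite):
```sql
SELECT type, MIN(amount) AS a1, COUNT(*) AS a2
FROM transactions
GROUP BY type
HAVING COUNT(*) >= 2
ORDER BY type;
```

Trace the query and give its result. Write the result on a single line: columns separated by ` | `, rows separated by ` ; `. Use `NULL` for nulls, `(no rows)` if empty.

Group transactions by type.
Per group compute: MIN(amount), COUNT(*).
HAVING: drop groups with fewer than 2 rows.
  credit: ids {14} → MIN(amount)=111, COUNT(*)=1
  debit: ids {5, 12, 24} → MIN(amount)=-188, COUNT(*)=3
  fee: ids {19} → MIN(amount)=222, COUNT(*)=1
  transfer: ids {6, 18, 25} → MIN(amount)=-162, COUNT(*)=3

debit | -188 | 3 ; transfer | -162 | 3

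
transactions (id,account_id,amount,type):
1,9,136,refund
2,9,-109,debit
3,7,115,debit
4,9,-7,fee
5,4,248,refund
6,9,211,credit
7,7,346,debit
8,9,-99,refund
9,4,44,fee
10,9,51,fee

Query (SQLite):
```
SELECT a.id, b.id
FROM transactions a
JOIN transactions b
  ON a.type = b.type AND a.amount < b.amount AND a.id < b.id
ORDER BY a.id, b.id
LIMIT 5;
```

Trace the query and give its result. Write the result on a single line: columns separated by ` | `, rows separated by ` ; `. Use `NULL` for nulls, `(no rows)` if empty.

1 | 5 ; 2 | 3 ; 2 | 7 ; 3 | 7 ; 4 | 9

Pairs (a,b) with same type, a.amount < b.amount, a.id < b.id.
type groups: credit:{6} debit:{2,3,7} fee:{4,9,10} refund:{1,5,8}
Ordered by (a.id, b.id); first 5.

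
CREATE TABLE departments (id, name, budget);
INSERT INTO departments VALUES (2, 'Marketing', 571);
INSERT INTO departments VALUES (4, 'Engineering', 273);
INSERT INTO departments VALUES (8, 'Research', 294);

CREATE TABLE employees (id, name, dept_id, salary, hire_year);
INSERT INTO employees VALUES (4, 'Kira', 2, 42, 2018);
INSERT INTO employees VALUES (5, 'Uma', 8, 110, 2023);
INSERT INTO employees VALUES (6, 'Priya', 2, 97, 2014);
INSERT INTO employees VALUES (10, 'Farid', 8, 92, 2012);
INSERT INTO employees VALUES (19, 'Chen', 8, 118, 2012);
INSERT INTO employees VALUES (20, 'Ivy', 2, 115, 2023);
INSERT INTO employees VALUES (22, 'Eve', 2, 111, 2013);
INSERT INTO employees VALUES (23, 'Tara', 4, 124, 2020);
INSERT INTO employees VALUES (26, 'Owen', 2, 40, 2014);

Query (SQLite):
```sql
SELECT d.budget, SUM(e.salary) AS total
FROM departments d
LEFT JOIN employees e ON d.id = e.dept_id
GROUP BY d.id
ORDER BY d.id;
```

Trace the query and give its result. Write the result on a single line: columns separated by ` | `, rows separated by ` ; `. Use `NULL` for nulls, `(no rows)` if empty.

LEFT JOIN keeps every departments row; unmatched ones get NULL for employees columns.
Group by departments.id and compute SUM(e.salary). SUM over an all-NULL group is NULL.
  2: ids {4, 6, 20, 22, 26} → SUM(e.salary)=405
  4: ids {23} → SUM(e.salary)=124
  8: ids {5, 10, 19} → SUM(e.salary)=320

571 | 405 ; 273 | 124 ; 294 | 320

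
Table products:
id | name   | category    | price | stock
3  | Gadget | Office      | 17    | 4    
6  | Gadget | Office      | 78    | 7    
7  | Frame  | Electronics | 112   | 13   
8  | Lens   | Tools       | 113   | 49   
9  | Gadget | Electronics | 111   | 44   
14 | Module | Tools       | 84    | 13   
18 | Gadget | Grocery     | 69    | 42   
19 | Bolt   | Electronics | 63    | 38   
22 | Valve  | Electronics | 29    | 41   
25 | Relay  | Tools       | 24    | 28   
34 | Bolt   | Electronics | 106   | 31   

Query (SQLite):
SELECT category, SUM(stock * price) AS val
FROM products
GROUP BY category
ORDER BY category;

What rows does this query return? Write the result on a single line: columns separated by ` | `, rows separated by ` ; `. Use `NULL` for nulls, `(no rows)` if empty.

Electronics | 13209 ; Grocery | 2898 ; Office | 614 ; Tools | 7301

For each row compute stock * price.
Group by category; take SUM of the expression per group.
  Electronics: ids {7, 9, 19, 22, 34} → SUM(stock * price)=13209
  Grocery: ids {18} → SUM(stock * price)=2898
  Office: ids {3, 6} → SUM(stock * price)=614
  Tools: ids {8, 14, 25} → SUM(stock * price)=7301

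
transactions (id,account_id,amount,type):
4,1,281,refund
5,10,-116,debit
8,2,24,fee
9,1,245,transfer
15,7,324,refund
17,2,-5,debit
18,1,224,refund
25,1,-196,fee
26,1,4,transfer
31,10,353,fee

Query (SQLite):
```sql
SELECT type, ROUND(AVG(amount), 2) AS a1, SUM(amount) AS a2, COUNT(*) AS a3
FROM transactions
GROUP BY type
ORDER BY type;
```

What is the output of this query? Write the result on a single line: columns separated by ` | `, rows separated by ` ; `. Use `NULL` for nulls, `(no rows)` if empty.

debit | -60.5 | -121 | 2 ; fee | 60.33 | 181 | 3 ; refund | 276.33 | 829 | 3 ; transfer | 124.5 | 249 | 2

Group transactions by type.
Per group compute: ROUND(AVG(amount), 2), SUM(amount), COUNT(*).
  debit: ids {5, 17} → ROUND(AVG(amount), 2)=-60.5, SUM(amount)=-121, COUNT(*)=2
  fee: ids {8, 25, 31} → ROUND(AVG(amount), 2)=60.33, SUM(amount)=181, COUNT(*)=3
  refund: ids {4, 15, 18} → ROUND(AVG(amount), 2)=276.33, SUM(amount)=829, COUNT(*)=3
  transfer: ids {9, 26} → ROUND(AVG(amount), 2)=124.5, SUM(amount)=249, COUNT(*)=2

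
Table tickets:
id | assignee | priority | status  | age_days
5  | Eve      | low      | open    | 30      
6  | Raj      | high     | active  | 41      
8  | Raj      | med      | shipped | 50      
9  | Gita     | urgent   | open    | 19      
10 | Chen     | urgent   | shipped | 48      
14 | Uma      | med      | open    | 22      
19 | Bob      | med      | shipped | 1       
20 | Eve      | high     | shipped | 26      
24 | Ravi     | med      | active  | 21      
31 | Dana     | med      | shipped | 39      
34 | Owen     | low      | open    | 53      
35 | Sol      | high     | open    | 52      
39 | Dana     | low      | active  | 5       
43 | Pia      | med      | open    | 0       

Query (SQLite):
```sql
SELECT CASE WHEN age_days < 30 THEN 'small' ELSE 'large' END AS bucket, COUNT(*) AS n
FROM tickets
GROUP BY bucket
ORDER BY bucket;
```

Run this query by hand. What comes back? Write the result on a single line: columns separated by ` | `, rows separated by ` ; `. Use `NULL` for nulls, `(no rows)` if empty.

large | 7 ; small | 7

Bucket rows by age_days < 30 → 'small' else 'large'; count each bucket.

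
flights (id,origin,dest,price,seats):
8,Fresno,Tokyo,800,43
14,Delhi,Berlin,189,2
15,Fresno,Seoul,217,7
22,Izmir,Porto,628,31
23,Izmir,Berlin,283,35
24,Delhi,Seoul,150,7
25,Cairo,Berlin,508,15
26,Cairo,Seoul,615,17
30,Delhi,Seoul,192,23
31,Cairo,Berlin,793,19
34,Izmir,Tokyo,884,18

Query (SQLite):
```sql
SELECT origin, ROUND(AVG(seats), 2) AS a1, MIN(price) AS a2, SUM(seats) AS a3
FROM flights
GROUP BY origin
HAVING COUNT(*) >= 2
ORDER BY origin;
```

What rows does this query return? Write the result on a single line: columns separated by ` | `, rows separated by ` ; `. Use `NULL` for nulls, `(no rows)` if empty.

Cairo | 17 | 508 | 51 ; Delhi | 10.67 | 150 | 32 ; Fresno | 25 | 217 | 50 ; Izmir | 28 | 283 | 84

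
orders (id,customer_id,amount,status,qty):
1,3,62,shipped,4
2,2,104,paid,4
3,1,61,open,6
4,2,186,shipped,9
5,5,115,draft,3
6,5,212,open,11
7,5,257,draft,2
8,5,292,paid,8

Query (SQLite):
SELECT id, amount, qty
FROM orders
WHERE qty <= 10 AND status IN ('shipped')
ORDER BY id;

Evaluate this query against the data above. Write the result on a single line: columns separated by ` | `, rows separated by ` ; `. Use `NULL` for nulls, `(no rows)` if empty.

qty <= 10: ids {1, 2, 3, 4, 5, 7, 8}
status IN ('shipped'): ids {1, 4}
Combine with AND.

1 | 62 | 4 ; 4 | 186 | 9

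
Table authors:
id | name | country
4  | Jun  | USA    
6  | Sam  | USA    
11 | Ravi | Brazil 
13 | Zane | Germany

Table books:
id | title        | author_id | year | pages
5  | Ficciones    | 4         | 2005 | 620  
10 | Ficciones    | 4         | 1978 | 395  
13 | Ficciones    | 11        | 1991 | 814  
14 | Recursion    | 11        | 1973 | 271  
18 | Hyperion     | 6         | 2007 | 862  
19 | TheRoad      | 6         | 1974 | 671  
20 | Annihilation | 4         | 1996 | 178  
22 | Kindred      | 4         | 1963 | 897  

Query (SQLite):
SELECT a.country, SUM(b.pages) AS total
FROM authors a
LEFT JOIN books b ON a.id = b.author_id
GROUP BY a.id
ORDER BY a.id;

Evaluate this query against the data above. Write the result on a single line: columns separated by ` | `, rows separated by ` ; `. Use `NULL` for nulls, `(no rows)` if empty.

USA | 2090 ; USA | 1533 ; Brazil | 1085 ; Germany | NULL

LEFT JOIN keeps every authors row; unmatched ones get NULL for books columns.
Group by authors.id and compute SUM(b.pages). SUM over an all-NULL group is NULL.
  4: ids {5, 10, 20, 22} → SUM(b.pages)=2090
  6: ids {18, 19} → SUM(b.pages)=1533
  11: ids {13, 14} → SUM(b.pages)=1085
  13: ids {—} → SUM(b.pages)=NULL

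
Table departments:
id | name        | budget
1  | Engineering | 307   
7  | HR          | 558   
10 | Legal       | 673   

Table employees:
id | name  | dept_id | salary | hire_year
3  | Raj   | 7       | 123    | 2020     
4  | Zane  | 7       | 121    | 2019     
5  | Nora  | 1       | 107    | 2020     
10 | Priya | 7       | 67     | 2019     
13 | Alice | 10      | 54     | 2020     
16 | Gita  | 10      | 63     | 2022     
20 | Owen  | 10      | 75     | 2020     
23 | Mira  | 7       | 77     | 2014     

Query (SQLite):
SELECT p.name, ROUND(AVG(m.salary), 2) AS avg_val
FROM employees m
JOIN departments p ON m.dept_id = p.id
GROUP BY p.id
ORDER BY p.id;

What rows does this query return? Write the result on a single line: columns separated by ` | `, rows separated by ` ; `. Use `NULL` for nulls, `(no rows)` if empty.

Engineering | 107 ; HR | 97 ; Legal | 64

Join each employees row to its departments via dept_id.
Group joined rows by departments.id; compute ROUND(AVG(m.salary), 2) per group.
  1: ids {5} → ROUND(AVG(m.salary), 2)=107
  7: ids {3, 4, 10, 23} → ROUND(AVG(m.salary), 2)=97
  10: ids {13, 16, 20} → ROUND(AVG(m.salary), 2)=64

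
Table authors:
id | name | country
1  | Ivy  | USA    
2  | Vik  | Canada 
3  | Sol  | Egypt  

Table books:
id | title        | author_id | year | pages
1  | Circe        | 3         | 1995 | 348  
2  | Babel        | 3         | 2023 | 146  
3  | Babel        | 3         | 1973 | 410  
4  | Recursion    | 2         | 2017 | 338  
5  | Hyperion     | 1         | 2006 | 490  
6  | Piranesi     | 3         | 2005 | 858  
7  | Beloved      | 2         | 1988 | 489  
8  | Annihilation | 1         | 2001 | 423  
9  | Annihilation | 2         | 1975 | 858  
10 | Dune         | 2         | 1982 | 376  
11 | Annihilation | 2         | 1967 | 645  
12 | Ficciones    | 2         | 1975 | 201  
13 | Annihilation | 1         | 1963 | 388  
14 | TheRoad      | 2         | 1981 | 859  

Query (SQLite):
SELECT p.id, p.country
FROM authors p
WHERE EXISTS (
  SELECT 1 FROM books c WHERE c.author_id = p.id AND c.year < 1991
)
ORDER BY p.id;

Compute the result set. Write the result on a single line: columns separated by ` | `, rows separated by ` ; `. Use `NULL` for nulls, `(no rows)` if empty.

1 | USA ; 2 | Canada ; 3 | Egypt

For each authors row, check whether any books with matching author_id has year < 1991.
Keep rows where that is true.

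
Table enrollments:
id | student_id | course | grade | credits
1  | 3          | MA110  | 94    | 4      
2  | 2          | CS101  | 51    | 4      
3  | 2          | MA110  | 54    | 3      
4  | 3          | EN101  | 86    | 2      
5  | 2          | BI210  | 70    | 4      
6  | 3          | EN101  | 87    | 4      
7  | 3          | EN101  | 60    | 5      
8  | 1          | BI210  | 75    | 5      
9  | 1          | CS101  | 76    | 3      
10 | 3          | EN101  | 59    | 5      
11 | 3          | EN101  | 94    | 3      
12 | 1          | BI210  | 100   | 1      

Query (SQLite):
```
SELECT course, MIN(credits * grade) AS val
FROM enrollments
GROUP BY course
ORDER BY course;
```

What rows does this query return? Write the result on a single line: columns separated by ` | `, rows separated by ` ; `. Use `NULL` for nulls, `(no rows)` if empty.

BI210 | 100 ; CS101 | 204 ; EN101 | 172 ; MA110 | 162

For each row compute credits * grade.
Group by course; take MIN of the expression per group.
  BI210: ids {5, 8, 12} → MIN(credits * grade)=100
  CS101: ids {2, 9} → MIN(credits * grade)=204
  EN101: ids {4, 6, 7, 10, 11} → MIN(credits * grade)=172
  MA110: ids {1, 3} → MIN(credits * grade)=162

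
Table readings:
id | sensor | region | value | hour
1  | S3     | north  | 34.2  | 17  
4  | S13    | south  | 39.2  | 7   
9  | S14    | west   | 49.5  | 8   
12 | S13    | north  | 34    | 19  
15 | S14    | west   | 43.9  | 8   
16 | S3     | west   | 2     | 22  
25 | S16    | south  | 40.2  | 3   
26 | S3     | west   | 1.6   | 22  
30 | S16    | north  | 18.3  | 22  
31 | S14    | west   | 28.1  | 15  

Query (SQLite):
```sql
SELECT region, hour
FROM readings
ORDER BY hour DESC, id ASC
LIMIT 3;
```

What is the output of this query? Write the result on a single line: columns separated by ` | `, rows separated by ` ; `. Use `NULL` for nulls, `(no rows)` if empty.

west | 22 ; west | 22 ; north | 22

Sort by hour desc, tiebreak id asc: (22, id=16), (22, id=26), (22, id=30), (19, id=12), (17, id=1), (15, id=31) …. Take first 3.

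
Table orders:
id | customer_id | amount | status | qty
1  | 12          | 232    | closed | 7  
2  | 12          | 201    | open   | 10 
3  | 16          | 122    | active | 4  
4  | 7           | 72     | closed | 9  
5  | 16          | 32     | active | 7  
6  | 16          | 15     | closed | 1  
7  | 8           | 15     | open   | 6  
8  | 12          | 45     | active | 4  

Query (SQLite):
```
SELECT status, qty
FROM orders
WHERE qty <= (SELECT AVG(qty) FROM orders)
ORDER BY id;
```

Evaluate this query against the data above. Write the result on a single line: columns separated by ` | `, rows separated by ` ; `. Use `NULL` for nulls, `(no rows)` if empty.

Scalar subquery: AVG(qty) over all orders rows = 6.0.
Keep rows where qty <= that value.

active | 4 ; closed | 1 ; open | 6 ; active | 4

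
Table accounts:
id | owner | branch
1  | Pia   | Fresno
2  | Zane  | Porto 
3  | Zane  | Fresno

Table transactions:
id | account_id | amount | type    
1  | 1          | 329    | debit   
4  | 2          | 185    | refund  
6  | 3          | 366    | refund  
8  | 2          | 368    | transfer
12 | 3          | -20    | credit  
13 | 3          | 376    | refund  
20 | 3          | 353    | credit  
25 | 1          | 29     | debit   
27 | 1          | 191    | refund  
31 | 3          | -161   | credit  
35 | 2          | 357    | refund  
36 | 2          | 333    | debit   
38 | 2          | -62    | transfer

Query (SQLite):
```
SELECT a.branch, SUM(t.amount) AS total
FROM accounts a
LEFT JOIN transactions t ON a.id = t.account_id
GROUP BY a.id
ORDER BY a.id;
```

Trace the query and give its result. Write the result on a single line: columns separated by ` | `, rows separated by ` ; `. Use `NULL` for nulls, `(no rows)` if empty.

LEFT JOIN keeps every accounts row; unmatched ones get NULL for transactions columns.
Group by accounts.id and compute SUM(t.amount). SUM over an all-NULL group is NULL.
  1: ids {1, 25, 27} → SUM(t.amount)=549
  2: ids {4, 8, 35, 36, 38} → SUM(t.amount)=1181
  3: ids {6, 12, 13, 20, 31} → SUM(t.amount)=914

Fresno | 549 ; Porto | 1181 ; Fresno | 914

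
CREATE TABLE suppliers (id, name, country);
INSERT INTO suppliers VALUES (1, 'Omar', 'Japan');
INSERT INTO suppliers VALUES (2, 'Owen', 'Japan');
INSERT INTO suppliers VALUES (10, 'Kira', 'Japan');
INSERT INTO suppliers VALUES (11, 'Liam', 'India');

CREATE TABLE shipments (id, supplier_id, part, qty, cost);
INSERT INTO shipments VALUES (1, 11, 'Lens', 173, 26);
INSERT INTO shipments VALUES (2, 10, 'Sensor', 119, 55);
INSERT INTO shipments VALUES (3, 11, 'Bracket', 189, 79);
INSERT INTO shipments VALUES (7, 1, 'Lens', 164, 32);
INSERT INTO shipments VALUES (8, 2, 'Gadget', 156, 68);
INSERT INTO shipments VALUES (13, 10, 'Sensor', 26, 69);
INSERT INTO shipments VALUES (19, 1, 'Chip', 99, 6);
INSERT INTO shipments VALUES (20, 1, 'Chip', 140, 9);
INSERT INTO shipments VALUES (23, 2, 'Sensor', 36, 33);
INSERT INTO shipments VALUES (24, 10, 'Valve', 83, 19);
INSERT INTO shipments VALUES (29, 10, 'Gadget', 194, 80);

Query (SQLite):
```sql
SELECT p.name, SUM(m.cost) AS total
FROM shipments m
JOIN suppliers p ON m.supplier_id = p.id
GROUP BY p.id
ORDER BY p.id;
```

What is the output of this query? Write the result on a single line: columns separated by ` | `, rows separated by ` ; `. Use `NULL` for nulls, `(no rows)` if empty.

Omar | 47 ; Owen | 101 ; Kira | 223 ; Liam | 105

Join each shipments row to its suppliers via supplier_id.
Group joined rows by suppliers.id; compute SUM(m.cost) per group.
  1: ids {7, 19, 20} → SUM(m.cost)=47
  2: ids {8, 23} → SUM(m.cost)=101
  10: ids {2, 13, 24, 29} → SUM(m.cost)=223
  11: ids {1, 3} → SUM(m.cost)=105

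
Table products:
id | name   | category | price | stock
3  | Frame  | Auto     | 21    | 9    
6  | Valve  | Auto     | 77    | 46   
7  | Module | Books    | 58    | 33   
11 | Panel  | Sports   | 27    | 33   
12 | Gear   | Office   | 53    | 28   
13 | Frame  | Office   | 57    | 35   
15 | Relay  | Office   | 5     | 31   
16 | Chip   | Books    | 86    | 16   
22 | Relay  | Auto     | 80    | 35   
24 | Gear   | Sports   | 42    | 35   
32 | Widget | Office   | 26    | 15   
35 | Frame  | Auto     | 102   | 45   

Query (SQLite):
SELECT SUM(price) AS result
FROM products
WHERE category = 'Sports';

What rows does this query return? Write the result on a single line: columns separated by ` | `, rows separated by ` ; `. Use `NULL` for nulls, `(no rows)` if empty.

Rows where category='Sports' → price values: [27, 42].
SUM of non-NULL values = 69.

69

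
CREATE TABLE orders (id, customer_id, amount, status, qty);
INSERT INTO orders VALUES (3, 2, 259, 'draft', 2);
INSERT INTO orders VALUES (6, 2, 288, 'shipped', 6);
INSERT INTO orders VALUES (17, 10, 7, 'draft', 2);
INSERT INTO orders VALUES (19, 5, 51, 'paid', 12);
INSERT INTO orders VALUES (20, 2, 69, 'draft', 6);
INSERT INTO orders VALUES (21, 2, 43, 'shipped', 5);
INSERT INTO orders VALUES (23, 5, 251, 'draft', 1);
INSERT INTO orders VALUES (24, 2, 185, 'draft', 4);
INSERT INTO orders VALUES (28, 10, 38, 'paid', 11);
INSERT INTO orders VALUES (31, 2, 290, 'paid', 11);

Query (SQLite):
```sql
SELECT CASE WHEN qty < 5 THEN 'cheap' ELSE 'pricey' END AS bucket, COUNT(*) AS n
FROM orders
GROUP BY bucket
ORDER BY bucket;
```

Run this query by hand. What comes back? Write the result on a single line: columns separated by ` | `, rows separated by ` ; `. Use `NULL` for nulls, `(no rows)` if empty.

cheap | 4 ; pricey | 6

Bucket rows by qty < 5 → 'cheap' else 'pricey'; count each bucket.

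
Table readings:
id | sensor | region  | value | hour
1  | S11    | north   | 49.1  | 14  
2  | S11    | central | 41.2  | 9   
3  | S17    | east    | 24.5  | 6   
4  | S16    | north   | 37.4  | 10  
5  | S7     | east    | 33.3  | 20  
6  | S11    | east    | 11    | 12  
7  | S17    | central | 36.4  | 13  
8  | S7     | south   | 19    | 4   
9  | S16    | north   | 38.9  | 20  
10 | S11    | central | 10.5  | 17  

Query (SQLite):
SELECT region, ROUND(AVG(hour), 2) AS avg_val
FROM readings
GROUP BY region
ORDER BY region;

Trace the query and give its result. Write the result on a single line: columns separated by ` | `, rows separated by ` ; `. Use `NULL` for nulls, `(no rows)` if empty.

central | 13 ; east | 12.67 ; north | 14.67 ; south | 4

Partition readings by region; compute ROUND(AVG(hour), 2) within each group.
  central: ids {2, 7, 10} → ROUND(AVG(hour), 2)=13
  east: ids {3, 5, 6} → ROUND(AVG(hour), 2)=12.67
  north: ids {1, 4, 9} → ROUND(AVG(hour), 2)=14.67
  south: ids {8} → ROUND(AVG(hour), 2)=4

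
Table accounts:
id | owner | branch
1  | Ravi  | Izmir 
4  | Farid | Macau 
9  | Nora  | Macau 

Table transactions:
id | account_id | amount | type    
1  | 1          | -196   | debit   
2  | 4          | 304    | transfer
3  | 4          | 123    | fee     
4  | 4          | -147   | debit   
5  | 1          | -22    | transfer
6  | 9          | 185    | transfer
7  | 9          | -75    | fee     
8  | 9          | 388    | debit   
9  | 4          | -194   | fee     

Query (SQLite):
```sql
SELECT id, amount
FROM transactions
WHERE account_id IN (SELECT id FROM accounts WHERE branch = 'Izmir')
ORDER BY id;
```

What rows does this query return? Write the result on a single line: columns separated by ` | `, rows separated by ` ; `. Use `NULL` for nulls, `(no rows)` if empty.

1 | -196 ; 5 | -22

Inner query: accounts.id where branch = 'Izmir'.
Outer: keep transactions rows whose account_id is in that set.
Inner query → {1}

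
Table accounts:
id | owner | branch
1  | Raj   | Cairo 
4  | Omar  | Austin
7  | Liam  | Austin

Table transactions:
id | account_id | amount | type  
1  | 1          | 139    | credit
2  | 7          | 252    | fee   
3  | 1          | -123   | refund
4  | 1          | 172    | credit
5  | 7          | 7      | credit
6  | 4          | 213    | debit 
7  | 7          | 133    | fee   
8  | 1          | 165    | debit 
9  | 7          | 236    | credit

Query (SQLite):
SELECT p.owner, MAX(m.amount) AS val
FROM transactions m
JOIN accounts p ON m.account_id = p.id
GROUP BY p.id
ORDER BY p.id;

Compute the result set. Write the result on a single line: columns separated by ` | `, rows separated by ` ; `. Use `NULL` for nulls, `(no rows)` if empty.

Raj | 172 ; Omar | 213 ; Liam | 252

Join each transactions row to its accounts via account_id.
Group joined rows by accounts.id; compute MAX(m.amount) per group.
  1: ids {1, 3, 4, 8} → MAX(m.amount)=172
  4: ids {6} → MAX(m.amount)=213
  7: ids {2, 5, 7, 9} → MAX(m.amount)=252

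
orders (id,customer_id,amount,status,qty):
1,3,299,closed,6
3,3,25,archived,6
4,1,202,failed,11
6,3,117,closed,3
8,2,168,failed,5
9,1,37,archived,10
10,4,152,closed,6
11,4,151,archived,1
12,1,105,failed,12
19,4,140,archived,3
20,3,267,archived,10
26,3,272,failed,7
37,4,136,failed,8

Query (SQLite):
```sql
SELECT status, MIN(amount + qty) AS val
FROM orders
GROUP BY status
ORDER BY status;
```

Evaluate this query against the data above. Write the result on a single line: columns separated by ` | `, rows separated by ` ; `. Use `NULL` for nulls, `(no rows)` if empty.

archived | 31 ; closed | 120 ; failed | 117

For each row compute amount + qty.
Group by status; take MIN of the expression per group.
  archived: ids {3, 9, 11, 19, 20} → MIN(amount + qty)=31
  closed: ids {1, 6, 10} → MIN(amount + qty)=120
  failed: ids {4, 8, 12, 26, 37} → MIN(amount + qty)=117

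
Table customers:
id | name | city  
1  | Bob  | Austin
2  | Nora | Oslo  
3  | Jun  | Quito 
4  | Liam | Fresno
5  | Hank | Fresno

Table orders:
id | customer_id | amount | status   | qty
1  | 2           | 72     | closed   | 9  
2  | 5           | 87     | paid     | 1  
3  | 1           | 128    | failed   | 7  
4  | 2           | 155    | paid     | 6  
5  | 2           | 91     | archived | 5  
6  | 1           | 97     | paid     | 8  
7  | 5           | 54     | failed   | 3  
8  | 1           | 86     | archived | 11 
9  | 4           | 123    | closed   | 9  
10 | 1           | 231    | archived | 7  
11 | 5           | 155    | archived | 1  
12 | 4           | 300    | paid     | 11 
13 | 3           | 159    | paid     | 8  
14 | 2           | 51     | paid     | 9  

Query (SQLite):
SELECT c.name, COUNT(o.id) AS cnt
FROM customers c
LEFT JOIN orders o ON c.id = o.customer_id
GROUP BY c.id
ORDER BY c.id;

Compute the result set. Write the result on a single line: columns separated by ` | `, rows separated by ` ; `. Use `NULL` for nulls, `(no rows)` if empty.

LEFT JOIN keeps every customers row; unmatched ones get NULL for orders columns.
Group by customers.id and compute COUNT(o.id). COUNT(col) of an all-NULL group is 0.
  1: ids {3, 6, 8, 10} → COUNT(o.id)=4
  2: ids {1, 4, 5, 14} → COUNT(o.id)=4
  3: ids {13} → COUNT(o.id)=1
  4: ids {9, 12} → COUNT(o.id)=2
  5: ids {2, 7, 11} → COUNT(o.id)=3

Bob | 4 ; Nora | 4 ; Jun | 1 ; Liam | 2 ; Hank | 3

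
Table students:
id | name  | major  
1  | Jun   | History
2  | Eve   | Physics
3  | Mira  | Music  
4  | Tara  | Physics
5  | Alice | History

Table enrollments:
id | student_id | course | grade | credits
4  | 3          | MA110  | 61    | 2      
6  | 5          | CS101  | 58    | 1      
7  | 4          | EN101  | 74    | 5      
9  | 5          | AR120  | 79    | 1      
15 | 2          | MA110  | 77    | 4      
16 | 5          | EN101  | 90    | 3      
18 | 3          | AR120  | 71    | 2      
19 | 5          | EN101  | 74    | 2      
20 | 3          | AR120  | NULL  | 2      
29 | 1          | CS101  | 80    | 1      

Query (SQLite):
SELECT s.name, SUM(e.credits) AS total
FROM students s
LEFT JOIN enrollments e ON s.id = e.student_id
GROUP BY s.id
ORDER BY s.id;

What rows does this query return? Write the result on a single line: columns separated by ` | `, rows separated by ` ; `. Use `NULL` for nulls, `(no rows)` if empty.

Jun | 1 ; Eve | 4 ; Mira | 6 ; Tara | 5 ; Alice | 7

LEFT JOIN keeps every students row; unmatched ones get NULL for enrollments columns.
Group by students.id and compute SUM(e.credits). SUM over an all-NULL group is NULL.
  1: ids {29} → SUM(e.credits)=1
  2: ids {15} → SUM(e.credits)=4
  3: ids {4, 18, 20} → SUM(e.credits)=6
  4: ids {7} → SUM(e.credits)=5
  5: ids {6, 9, 16, 19} → SUM(e.credits)=7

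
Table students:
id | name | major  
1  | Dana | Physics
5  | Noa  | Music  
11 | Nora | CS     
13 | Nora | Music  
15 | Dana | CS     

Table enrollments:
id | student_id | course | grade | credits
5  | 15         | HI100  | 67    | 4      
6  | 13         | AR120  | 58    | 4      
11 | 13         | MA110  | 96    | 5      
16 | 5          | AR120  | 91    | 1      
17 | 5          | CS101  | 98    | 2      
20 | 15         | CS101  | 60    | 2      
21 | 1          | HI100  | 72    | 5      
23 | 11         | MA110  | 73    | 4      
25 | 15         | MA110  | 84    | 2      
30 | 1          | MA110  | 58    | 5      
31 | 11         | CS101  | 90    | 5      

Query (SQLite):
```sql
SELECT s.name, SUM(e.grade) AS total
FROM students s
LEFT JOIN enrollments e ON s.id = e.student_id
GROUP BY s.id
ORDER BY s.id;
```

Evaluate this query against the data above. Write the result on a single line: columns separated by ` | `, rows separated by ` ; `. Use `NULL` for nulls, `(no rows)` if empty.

LEFT JOIN keeps every students row; unmatched ones get NULL for enrollments columns.
Group by students.id and compute SUM(e.grade). SUM over an all-NULL group is NULL.
  1: ids {21, 30} → SUM(e.grade)=130
  5: ids {16, 17} → SUM(e.grade)=189
  11: ids {23, 31} → SUM(e.grade)=163
  13: ids {6, 11} → SUM(e.grade)=154
  15: ids {5, 20, 25} → SUM(e.grade)=211

Dana | 130 ; Noa | 189 ; Nora | 163 ; Nora | 154 ; Dana | 211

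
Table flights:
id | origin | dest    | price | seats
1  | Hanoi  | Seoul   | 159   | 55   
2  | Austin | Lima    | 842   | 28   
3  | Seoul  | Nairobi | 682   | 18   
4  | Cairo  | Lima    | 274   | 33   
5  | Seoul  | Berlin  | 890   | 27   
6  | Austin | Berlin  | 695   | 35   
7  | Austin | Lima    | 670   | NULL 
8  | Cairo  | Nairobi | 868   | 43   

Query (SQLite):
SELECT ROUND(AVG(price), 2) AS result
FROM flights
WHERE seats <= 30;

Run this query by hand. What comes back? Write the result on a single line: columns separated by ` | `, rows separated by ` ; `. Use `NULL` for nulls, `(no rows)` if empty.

804.67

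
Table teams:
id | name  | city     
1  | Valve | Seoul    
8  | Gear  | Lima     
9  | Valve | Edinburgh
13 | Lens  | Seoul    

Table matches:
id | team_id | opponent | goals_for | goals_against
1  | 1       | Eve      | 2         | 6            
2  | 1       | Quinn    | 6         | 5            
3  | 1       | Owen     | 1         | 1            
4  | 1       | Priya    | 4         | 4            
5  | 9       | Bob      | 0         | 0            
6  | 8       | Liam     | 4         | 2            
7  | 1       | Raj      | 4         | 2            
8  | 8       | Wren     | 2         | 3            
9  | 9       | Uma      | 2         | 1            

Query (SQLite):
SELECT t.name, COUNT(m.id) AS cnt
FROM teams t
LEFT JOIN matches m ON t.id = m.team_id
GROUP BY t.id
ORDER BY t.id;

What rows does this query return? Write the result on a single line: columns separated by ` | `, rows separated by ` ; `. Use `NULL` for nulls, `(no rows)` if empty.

Valve | 5 ; Gear | 2 ; Valve | 2 ; Lens | 0

LEFT JOIN keeps every teams row; unmatched ones get NULL for matches columns.
Group by teams.id and compute COUNT(m.id). COUNT(col) of an all-NULL group is 0.
  1: ids {1, 2, 3, 4, 7} → COUNT(m.id)=5
  8: ids {6, 8} → COUNT(m.id)=2
  9: ids {5, 9} → COUNT(m.id)=2
  13: ids {—} → COUNT(m.id)=0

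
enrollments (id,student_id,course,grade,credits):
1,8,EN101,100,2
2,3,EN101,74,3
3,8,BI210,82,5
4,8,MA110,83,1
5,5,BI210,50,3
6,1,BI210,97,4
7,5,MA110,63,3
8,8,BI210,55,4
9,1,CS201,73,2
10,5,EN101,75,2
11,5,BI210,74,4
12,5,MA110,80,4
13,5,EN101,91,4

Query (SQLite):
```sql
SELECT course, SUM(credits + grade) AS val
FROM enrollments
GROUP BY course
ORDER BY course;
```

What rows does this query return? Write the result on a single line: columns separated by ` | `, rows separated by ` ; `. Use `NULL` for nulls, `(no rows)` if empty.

For each row compute credits + grade.
Group by course; take SUM of the expression per group.
  BI210: ids {3, 5, 6, 8, 11} → SUM(credits + grade)=378
  CS201: ids {9} → SUM(credits + grade)=75
  EN101: ids {1, 2, 10, 13} → SUM(credits + grade)=351
  MA110: ids {4, 7, 12} → SUM(credits + grade)=234

BI210 | 378 ; CS201 | 75 ; EN101 | 351 ; MA110 | 234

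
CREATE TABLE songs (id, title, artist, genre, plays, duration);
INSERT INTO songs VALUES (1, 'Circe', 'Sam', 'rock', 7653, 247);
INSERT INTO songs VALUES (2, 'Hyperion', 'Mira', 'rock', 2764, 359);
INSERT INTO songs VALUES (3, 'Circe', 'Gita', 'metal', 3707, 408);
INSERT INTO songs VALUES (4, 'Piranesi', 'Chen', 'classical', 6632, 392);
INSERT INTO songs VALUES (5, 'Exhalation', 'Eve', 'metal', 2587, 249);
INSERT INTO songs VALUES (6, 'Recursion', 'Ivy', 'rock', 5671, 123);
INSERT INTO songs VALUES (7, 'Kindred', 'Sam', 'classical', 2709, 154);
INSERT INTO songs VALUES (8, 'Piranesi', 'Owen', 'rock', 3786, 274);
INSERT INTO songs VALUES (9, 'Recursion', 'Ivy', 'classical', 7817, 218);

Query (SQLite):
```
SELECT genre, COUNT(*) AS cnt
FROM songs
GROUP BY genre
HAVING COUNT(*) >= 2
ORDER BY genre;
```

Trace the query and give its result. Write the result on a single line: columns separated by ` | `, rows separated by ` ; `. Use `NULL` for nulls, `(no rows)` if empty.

classical | 3 ; metal | 2 ; rock | 4

Partition songs by genre; compute COUNT(*) within each group.
HAVING: keep groups with count ≥ 2.
  classical: ids {4, 7, 9} → COUNT(*)=3
  metal: ids {3, 5} → COUNT(*)=2
  rock: ids {1, 2, 6, 8} → COUNT(*)=4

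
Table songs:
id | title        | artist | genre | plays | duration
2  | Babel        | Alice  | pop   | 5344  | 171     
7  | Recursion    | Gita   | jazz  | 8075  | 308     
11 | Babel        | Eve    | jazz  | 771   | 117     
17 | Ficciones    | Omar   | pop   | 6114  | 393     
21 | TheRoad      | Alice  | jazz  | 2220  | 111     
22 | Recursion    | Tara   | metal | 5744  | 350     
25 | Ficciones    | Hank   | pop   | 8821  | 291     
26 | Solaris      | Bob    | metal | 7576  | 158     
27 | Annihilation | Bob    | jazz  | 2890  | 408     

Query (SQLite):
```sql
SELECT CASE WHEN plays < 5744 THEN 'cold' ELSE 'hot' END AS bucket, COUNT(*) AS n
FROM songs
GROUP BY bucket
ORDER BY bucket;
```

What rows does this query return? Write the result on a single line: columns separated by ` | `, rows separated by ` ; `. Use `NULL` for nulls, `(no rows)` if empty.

Bucket rows by plays < 5744 → 'cold' else 'hot'; count each bucket.

cold | 4 ; hot | 5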